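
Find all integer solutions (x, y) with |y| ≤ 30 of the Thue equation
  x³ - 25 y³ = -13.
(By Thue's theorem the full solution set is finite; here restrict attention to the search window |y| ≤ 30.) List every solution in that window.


The equation is x³ - 25y³ = -13. For fixed y, x³ = 25·y³ − 13, so a solution requires the RHS to be a perfect cube.
Strategy: iterate y from -30 to 30, compute RHS = 25·y³ − 13, and check whether it is a (positive or negative) perfect cube.
Check small values of y:
  y = 0: RHS = -13 is not a perfect cube.
  y = 1: RHS = 12 is not a perfect cube.
  y = -1: RHS = -38 is not a perfect cube.
  y = 2: RHS = 187 is not a perfect cube.
  y = -2: RHS = -213 is not a perfect cube.
  y = 3: RHS = 662 is not a perfect cube.
  y = -3: RHS = -688 is not a perfect cube.
Continuing the search up to |y| = 30 finds no solutions either.
No (x, y) in the scanned range satisfies the equation.

No integer solutions with |y| ≤ 30.


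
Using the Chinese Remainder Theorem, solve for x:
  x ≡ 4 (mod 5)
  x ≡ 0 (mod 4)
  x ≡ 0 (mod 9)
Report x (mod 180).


Moduli 5, 4, 9 are pairwise coprime; by CRT there is a unique solution modulo M = 5 · 4 · 9 = 180.
Solve pairwise, accumulating the modulus:
  Start with x ≡ 4 (mod 5).
  Combine with x ≡ 0 (mod 4): since gcd(5, 4) = 1, we get a unique residue mod 20.
    Write x = 4 + 5·t and substitute into x ≡ 0 (mod 4): 5·t ≡ 0 − 4 = -4 (mod 4).
    Reduce coefficients mod 4: 1·t ≡ 0 (mod 4).
    So t ≡ 0 (mod 4).
    Then x = 4 + 5·0 = 4, valid modulo lcm(5, 4) = 20: x ≡ 4 (mod 20).
  Combine with x ≡ 0 (mod 9): since gcd(20, 9) = 1, we get a unique residue mod 180.
    Write x = 4 + 20·t and substitute into x ≡ 0 (mod 9): 20·t ≡ 0 − 4 = -4 (mod 9).
    Reduce coefficients mod 9: 2·t ≡ 5 (mod 9).
    The inverse of 2 mod 9 is 5 (since 2·5 = 10 = 1·9 + 1), so t ≡ 5·5 = 25 ≡ 7 (mod 9).
    Then x = 4 + 20·7 = 144, valid modulo lcm(20, 9) = 180: x ≡ 144 (mod 180).
Verify: 144 mod 5 = 4 ✓, 144 mod 4 = 0 ✓, 144 mod 9 = 0 ✓.

x ≡ 144 (mod 180).


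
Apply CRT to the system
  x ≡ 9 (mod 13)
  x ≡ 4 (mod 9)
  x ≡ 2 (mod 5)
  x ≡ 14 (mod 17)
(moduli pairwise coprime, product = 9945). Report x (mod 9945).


Product of moduli M = 13 · 9 · 5 · 17 = 9945.
Merge one congruence at a time:
  Start: x ≡ 9 (mod 13).
  Combine with x ≡ 4 (mod 9); new modulus lcm = 117.
    Write x = 9 + 13·t and substitute into x ≡ 4 (mod 9): 13·t ≡ 4 − 9 = -5 (mod 9).
    Reduce coefficients mod 9: 4·t ≡ 4 (mod 9).
    The inverse of 4 mod 9 is 7 (since 4·7 = 28 = 3·9 + 1), so t ≡ 7·4 = 28 ≡ 1 (mod 9).
    Then x = 9 + 13·1 = 22, valid modulo lcm(13, 9) = 117: x ≡ 22 (mod 117).
  Combine with x ≡ 2 (mod 5); new modulus lcm = 585.
    Write x = 22 + 117·t and substitute into x ≡ 2 (mod 5): 117·t ≡ 2 − 22 = -20 (mod 5).
    Reduce coefficients mod 5: 2·t ≡ 0 (mod 5).
    The inverse of 2 mod 5 is 3 (since 2·3 = 6 = 1·5 + 1), so t ≡ 3·0 = 0 ≡ 0 (mod 5).
    Then x = 22 + 117·0 = 22, valid modulo lcm(117, 5) = 585: x ≡ 22 (mod 585).
  Combine with x ≡ 14 (mod 17); new modulus lcm = 9945.
    Write x = 22 + 585·t and substitute into x ≡ 14 (mod 17): 585·t ≡ 14 − 22 = -8 (mod 17).
    Reduce coefficients mod 17: 7·t ≡ 9 (mod 17).
    The inverse of 7 mod 17 is 5 (since 7·5 = 35 = 2·17 + 1), so t ≡ 5·9 = 45 ≡ 11 (mod 17).
    Then x = 22 + 585·11 = 6457, valid modulo lcm(585, 17) = 9945: x ≡ 6457 (mod 9945).
Verify against each original: 6457 mod 13 = 9, 6457 mod 9 = 4, 6457 mod 5 = 2, 6457 mod 17 = 14.

x ≡ 6457 (mod 9945).


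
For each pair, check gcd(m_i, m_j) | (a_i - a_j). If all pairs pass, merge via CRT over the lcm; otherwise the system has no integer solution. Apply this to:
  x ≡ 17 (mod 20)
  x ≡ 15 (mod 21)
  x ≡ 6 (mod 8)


Moduli 20, 21, 8 are not pairwise coprime, so CRT works modulo lcm(m_i) when all pairwise compatibility conditions hold.
Pairwise compatibility: gcd(m_i, m_j) must divide a_i - a_j for every pair.
Merge one congruence at a time:
  Start: x ≡ 17 (mod 20).
  Combine with x ≡ 15 (mod 21): gcd(20, 21) = 1; 15 - 17 = -2, which IS divisible by 1, so compatible.
    Write x = 17 + 20·t and substitute into x ≡ 15 (mod 21): 20·t ≡ 15 − 17 = -2 (mod 21).
    Reduce coefficients mod 21: 20·t ≡ 19 (mod 21).
    The inverse of 20 mod 21 is 20 (since 20·20 = 400 = 19·21 + 1), so t ≡ 20·19 = 380 ≡ 2 (mod 21).
    Then x = 17 + 20·2 = 57, valid modulo lcm(20, 21) = 420: x ≡ 57 (mod 420).
  Combine with x ≡ 6 (mod 8): gcd(420, 8) = 4, and 6 - 57 = -51 is NOT divisible by 4.
    ⇒ system is inconsistent (no integer solution).

No solution (the system is inconsistent).


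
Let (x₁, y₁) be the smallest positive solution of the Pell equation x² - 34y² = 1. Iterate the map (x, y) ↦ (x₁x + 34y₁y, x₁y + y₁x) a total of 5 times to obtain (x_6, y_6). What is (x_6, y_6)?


Step 1: Find the fundamental solution (x₁, y₁) of x² - 34y² = 1.
  Expand √34 as a continued fraction. a₀ = ⌊√34⌋ = 5; iterate m_{k+1} = d_k·a_k − m_k, d_{k+1} = (34 − m_{k+1}²)/d_k, a_{k+1} = ⌊(a₀ + m_{k+1})/d_{k+1}⌋ (starting m₀ = 0, d₀ = 1), with convergents p_k = a_k·p_{k-1} + p_{k-2}, q_k = a_k·q_{k-1} + q_{k-2} (p₋₁ = 1, q₋₁ = 0):
  k = 0: a₀ = 5; p₀/q₀ = 5/1; p₀² − 34·q₀² = 25 − 34 = -9.
  k = 1: m = 5, d = 9, a = ⌊(5 + 5)/9⌋ = 1; p/q = (1·5 + 1)/(1·1 + 0) = 6/1; p² − 34·q² = 36 − 34 = 2.
  k = 2: m = 4, d = 2, a = ⌊(5 + 4)/2⌋ = 4; p/q = (4·6 + 5)/(4·1 + 1) = 29/5; p² − 34·q² = 841 − 850 = -9.
  k = 3: m = 4, d = 9, a = ⌊(5 + 4)/9⌋ = 1; p/q = (1·29 + 6)/(1·5 + 1) = 35/6; p² − 34·q² = 1225 − 1224 = 1.
  The first convergent with p² − 34·q² = 1 gives the fundamental solution (x₁, y₁) = (35, 6).
Step 2: Apply the recurrence (x_{n+1}, y_{n+1}) = (x₁x_n + 34y₁y_n, x₁y_n + y₁x_n) repeatedly.
  From (x_1, y_1) = (35, 6): x_2 = 35·35 + 34·6·6 = 2449; y_2 = 35·6 + 6·35 = 420.
  From (x_2, y_2) = (2449, 420): x_3 = 35·2449 + 34·6·420 = 171395; y_3 = 35·420 + 6·2449 = 29394.
  From (x_3, y_3) = (171395, 29394): x_4 = 35·171395 + 34·6·29394 = 11995201; y_4 = 35·29394 + 6·171395 = 2057160.
  From (x_4, y_4) = (11995201, 2057160): x_5 = 35·11995201 + 34·6·2057160 = 839492675; y_5 = 35·2057160 + 6·11995201 = 143971806.
  From (x_5, y_5) = (839492675, 143971806): x_6 = 35·839492675 + 34·6·143971806 = 58752492049; y_6 = 35·143971806 + 6·839492675 = 10075969260.
Step 3: Verify x_6² - 34·y_6² = 3451855321967808218401 - 3451855321967808218400 = 1 (should be 1). ✓

(x_1, y_1) = (35, 6); (x_6, y_6) = (58752492049, 10075969260).


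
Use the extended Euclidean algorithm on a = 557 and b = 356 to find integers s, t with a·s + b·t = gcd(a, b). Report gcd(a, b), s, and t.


Euclidean algorithm on (557, 356) — divide until remainder is 0:
  557 = 1 · 356 + 201
  356 = 1 · 201 + 155
  201 = 1 · 155 + 46
  155 = 3 · 46 + 17
  46 = 2 · 17 + 12
  17 = 1 · 12 + 5
  12 = 2 · 5 + 2
  5 = 2 · 2 + 1
  2 = 2 · 1 + 0
gcd(557, 356) = 1.
Track Bezout coefficients alongside the remainders: start with r₀ = 557 = a·1 + b·0 (s = 1, t = 0) and r₁ = 356 = a·0 + b·1 (s = 0, t = 1); each new remainder r_{k+1} = r_{k-1} − q_k·r_k inherits s_{k+1} = s_{k-1} − q_k·s_k, t_{k+1} = t_{k-1} − q_k·t_k, so r_k = a·s_k + b·t_k at every step:
  q = 1: r = 201, s = 1 − 1·0 = 1, t = 0 − 1·1 = -1  (check: 557·1 + 356·(-1) = 201)
  q = 1: r = 155, s = 0 − 1·1 = -1, t = 1 − 1·(-1) = 2  (check: 557·(-1) + 356·2 = 155)
  q = 1: r = 46, s = 1 − 1·(-1) = 2, t = -1 − 1·2 = -3  (check: 557·2 + 356·(-3) = 46)
  q = 3: r = 17, s = -1 − 3·2 = -7, t = 2 − 3·(-3) = 11  (check: 557·(-7) + 356·11 = 17)
  q = 2: r = 12, s = 2 − 2·(-7) = 16, t = -3 − 2·11 = -25  (check: 557·16 + 356·(-25) = 12)
  q = 1: r = 5, s = -7 − 1·16 = -23, t = 11 − 1·(-25) = 36  (check: 557·(-23) + 356·36 = 5)
  q = 2: r = 2, s = 16 − 2·(-23) = 62, t = -25 − 2·36 = -97  (check: 557·62 + 356·(-97) = 2)
  q = 2: r = 1, s = -23 − 2·62 = -147, t = 36 − 2·(-97) = 230  (check: 557·(-147) + 356·230 = 1)
The row with r = 1 (the gcd) gives the Bezout coefficients s = -147, t = 230.
Result: 557 · (-147) + 356 · (230) = 1.

gcd(557, 356) = 1; s = -147, t = 230 (check: 557·(-147) + 356·230 = 1).


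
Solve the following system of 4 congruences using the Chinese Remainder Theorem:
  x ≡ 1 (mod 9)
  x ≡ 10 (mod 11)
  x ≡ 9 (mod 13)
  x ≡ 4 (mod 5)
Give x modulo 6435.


Product of moduli M = 9 · 11 · 13 · 5 = 6435.
Merge one congruence at a time:
  Start: x ≡ 1 (mod 9).
  Combine with x ≡ 10 (mod 11); new modulus lcm = 99.
    Write x = 1 + 9·t and substitute into x ≡ 10 (mod 11): 9·t ≡ 10 − 1 = 9 (mod 11).
    The inverse of 9 mod 11 is 5 (since 9·5 = 45 = 4·11 + 1), so t ≡ 5·9 = 45 ≡ 1 (mod 11).
    Then x = 1 + 9·1 = 10, valid modulo lcm(9, 11) = 99: x ≡ 10 (mod 99).
  Combine with x ≡ 9 (mod 13); new modulus lcm = 1287.
    Write x = 10 + 99·t and substitute into x ≡ 9 (mod 13): 99·t ≡ 9 − 10 = -1 (mod 13).
    Reduce coefficients mod 13: 8·t ≡ 12 (mod 13).
    The inverse of 8 mod 13 is 5 (since 8·5 = 40 = 3·13 + 1), so t ≡ 5·12 = 60 ≡ 8 (mod 13).
    Then x = 10 + 99·8 = 802, valid modulo lcm(99, 13) = 1287: x ≡ 802 (mod 1287).
  Combine with x ≡ 4 (mod 5); new modulus lcm = 6435.
    Write x = 802 + 1287·t and substitute into x ≡ 4 (mod 5): 1287·t ≡ 4 − 802 = -798 (mod 5).
    Reduce coefficients mod 5: 2·t ≡ 2 (mod 5).
    The inverse of 2 mod 5 is 3 (since 2·3 = 6 = 1·5 + 1), so t ≡ 3·2 = 6 ≡ 1 (mod 5).
    Then x = 802 + 1287·1 = 2089, valid modulo lcm(1287, 5) = 6435: x ≡ 2089 (mod 6435).
Verify against each original: 2089 mod 9 = 1, 2089 mod 11 = 10, 2089 mod 13 = 9, 2089 mod 5 = 4.

x ≡ 2089 (mod 6435).


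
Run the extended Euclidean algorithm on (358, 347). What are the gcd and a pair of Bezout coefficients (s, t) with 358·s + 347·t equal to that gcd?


Euclidean algorithm on (358, 347) — divide until remainder is 0:
  358 = 1 · 347 + 11
  347 = 31 · 11 + 6
  11 = 1 · 6 + 5
  6 = 1 · 5 + 1
  5 = 5 · 1 + 0
gcd(358, 347) = 1.
Track Bezout coefficients alongside the remainders: start with r₀ = 358 = a·1 + b·0 (s = 1, t = 0) and r₁ = 347 = a·0 + b·1 (s = 0, t = 1); each new remainder r_{k+1} = r_{k-1} − q_k·r_k inherits s_{k+1} = s_{k-1} − q_k·s_k, t_{k+1} = t_{k-1} − q_k·t_k, so r_k = a·s_k + b·t_k at every step:
  q = 1: r = 11, s = 1 − 1·0 = 1, t = 0 − 1·1 = -1  (check: 358·1 + 347·(-1) = 11)
  q = 31: r = 6, s = 0 − 31·1 = -31, t = 1 − 31·(-1) = 32  (check: 358·(-31) + 347·32 = 6)
  q = 1: r = 5, s = 1 − 1·(-31) = 32, t = -1 − 1·32 = -33  (check: 358·32 + 347·(-33) = 5)
  q = 1: r = 1, s = -31 − 1·32 = -63, t = 32 − 1·(-33) = 65  (check: 358·(-63) + 347·65 = 1)
The row with r = 1 (the gcd) gives the Bezout coefficients s = -63, t = 65.
Result: 358 · (-63) + 347 · (65) = 1.

gcd(358, 347) = 1; s = -63, t = 65 (check: 358·(-63) + 347·65 = 1).


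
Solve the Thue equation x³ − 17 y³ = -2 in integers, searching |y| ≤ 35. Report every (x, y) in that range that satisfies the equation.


The equation is x³ - 17y³ = -2. For fixed y, x³ = 17·y³ − 2, so a solution requires the RHS to be a perfect cube.
Strategy: iterate y from -35 to 35, compute RHS = 17·y³ − 2, and check whether it is a (positive or negative) perfect cube.
Check small values of y:
  y = 0: RHS = -2 is not a perfect cube.
  y = 1: RHS = 15 is not a perfect cube.
  y = -1: RHS = -19 is not a perfect cube.
  y = 2: RHS = 134 is not a perfect cube.
  y = -2: RHS = -138 is not a perfect cube.
  y = 3: RHS = 457 is not a perfect cube.
  y = -3: RHS = -461 is not a perfect cube.
Continuing the search up to |y| = 35 finds no solutions either.
No (x, y) in the scanned range satisfies the equation.

No integer solutions with |y| ≤ 35.


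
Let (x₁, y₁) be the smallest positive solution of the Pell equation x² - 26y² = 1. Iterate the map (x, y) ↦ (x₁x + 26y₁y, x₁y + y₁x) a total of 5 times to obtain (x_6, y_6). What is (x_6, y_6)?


Step 1: Find the fundamental solution (x₁, y₁) of x² - 26y² = 1.
  Expand √26 as a continued fraction. a₀ = ⌊√26⌋ = 5; iterate m_{k+1} = d_k·a_k − m_k, d_{k+1} = (26 − m_{k+1}²)/d_k, a_{k+1} = ⌊(a₀ + m_{k+1})/d_{k+1}⌋ (starting m₀ = 0, d₀ = 1), with convergents p_k = a_k·p_{k-1} + p_{k-2}, q_k = a_k·q_{k-1} + q_{k-2} (p₋₁ = 1, q₋₁ = 0):
  k = 0: a₀ = 5; p₀/q₀ = 5/1; p₀² − 26·q₀² = 25 − 26 = -1.
  k = 1: m = 5, d = 1, a = ⌊(5 + 5)/1⌋ = 10; p/q = (10·5 + 1)/(10·1 + 0) = 51/10; p² − 26·q² = 2601 − 2600 = 1.
  The first convergent with p² − 26·q² = 1 gives the fundamental solution (x₁, y₁) = (51, 10).
Step 2: Apply the recurrence (x_{n+1}, y_{n+1}) = (x₁x_n + 26y₁y_n, x₁y_n + y₁x_n) repeatedly.
  From (x_1, y_1) = (51, 10): x_2 = 51·51 + 26·10·10 = 5201; y_2 = 51·10 + 10·51 = 1020.
  From (x_2, y_2) = (5201, 1020): x_3 = 51·5201 + 26·10·1020 = 530451; y_3 = 51·1020 + 10·5201 = 104030.
  From (x_3, y_3) = (530451, 104030): x_4 = 51·530451 + 26·10·104030 = 54100801; y_4 = 51·104030 + 10·530451 = 10610040.
  From (x_4, y_4) = (54100801, 10610040): x_5 = 51·54100801 + 26·10·10610040 = 5517751251; y_5 = 51·10610040 + 10·54100801 = 1082120050.
  From (x_5, y_5) = (5517751251, 1082120050): x_6 = 51·5517751251 + 26·10·1082120050 = 562756526801; y_6 = 51·1082120050 + 10·5517751251 = 110365635060.
Step 3: Verify x_6² - 26·y_6² = 316694908457124631293601 - 316694908457124631293600 = 1 (should be 1). ✓

(x_1, y_1) = (51, 10); (x_6, y_6) = (562756526801, 110365635060).


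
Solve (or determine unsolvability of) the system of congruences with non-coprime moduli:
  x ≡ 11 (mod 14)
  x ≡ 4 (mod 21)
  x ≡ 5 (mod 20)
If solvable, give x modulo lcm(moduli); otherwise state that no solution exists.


Moduli 14, 21, 20 are not pairwise coprime, so CRT works modulo lcm(m_i) when all pairwise compatibility conditions hold.
Pairwise compatibility: gcd(m_i, m_j) must divide a_i - a_j for every pair.
Merge one congruence at a time:
  Start: x ≡ 11 (mod 14).
  Combine with x ≡ 4 (mod 21): gcd(14, 21) = 7; 4 - 11 = -7, which IS divisible by 7, so compatible.
    Write x = 11 + 14·t and substitute into x ≡ 4 (mod 21): 14·t ≡ 4 − 11 = -7 (mod 21).
    Divide the congruence (and modulus) by g = 7: 2·t ≡ -1 (mod 3).
    Reduce coefficients mod 3: 2·t ≡ 2 (mod 3).
    The inverse of 2 mod 3 is 2 (since 2·2 = 4 = 1·3 + 1), so t ≡ 2·2 = 4 ≡ 1 (mod 3).
    Then x = 11 + 14·1 = 25, valid modulo lcm(14, 21) = 42: x ≡ 25 (mod 42).
  Combine with x ≡ 5 (mod 20): gcd(42, 20) = 2; 5 - 25 = -20, which IS divisible by 2, so compatible.
    Write x = 25 + 42·t and substitute into x ≡ 5 (mod 20): 42·t ≡ 5 − 25 = -20 (mod 20).
    Divide the congruence (and modulus) by g = 2: 21·t ≡ -10 (mod 10).
    Reduce coefficients mod 10: 1·t ≡ 0 (mod 10).
    So t ≡ 0 (mod 10).
    Then x = 25 + 42·0 = 25, valid modulo lcm(42, 20) = 420: x ≡ 25 (mod 420).
Verify: 25 mod 14 = 11, 25 mod 21 = 4, 25 mod 20 = 5.

x ≡ 25 (mod 420).


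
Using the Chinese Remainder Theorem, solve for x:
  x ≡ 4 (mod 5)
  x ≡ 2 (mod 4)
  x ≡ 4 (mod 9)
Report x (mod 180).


Moduli 5, 4, 9 are pairwise coprime; by CRT there is a unique solution modulo M = 5 · 4 · 9 = 180.
Solve pairwise, accumulating the modulus:
  Start with x ≡ 4 (mod 5).
  Combine with x ≡ 2 (mod 4): since gcd(5, 4) = 1, we get a unique residue mod 20.
    Write x = 4 + 5·t and substitute into x ≡ 2 (mod 4): 5·t ≡ 2 − 4 = -2 (mod 4).
    Reduce coefficients mod 4: 1·t ≡ 2 (mod 4).
    So t ≡ 2 (mod 4).
    Then x = 4 + 5·2 = 14, valid modulo lcm(5, 4) = 20: x ≡ 14 (mod 20).
  Combine with x ≡ 4 (mod 9): since gcd(20, 9) = 1, we get a unique residue mod 180.
    Write x = 14 + 20·t and substitute into x ≡ 4 (mod 9): 20·t ≡ 4 − 14 = -10 (mod 9).
    Reduce coefficients mod 9: 2·t ≡ 8 (mod 9).
    The inverse of 2 mod 9 is 5 (since 2·5 = 10 = 1·9 + 1), so t ≡ 5·8 = 40 ≡ 4 (mod 9).
    Then x = 14 + 20·4 = 94, valid modulo lcm(20, 9) = 180: x ≡ 94 (mod 180).
Verify: 94 mod 5 = 4 ✓, 94 mod 4 = 2 ✓, 94 mod 9 = 4 ✓.

x ≡ 94 (mod 180).


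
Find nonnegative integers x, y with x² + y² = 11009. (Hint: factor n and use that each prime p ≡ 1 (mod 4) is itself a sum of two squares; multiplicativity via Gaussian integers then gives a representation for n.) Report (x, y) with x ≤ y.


Step 1: Factor n = 11009 = 101 · 109.
Step 2: Check the mod-4 condition on each prime factor: 101 ≡ 1 (mod 4), exponent 1; 109 ≡ 1 (mod 4), exponent 1.
All primes ≡ 3 (mod 4) appear to even exponent (or don't appear), so by the two-squares theorem n IS expressible as a sum of two squares.
Step 3: Build a representation. Here n = 101 · 109 is a product of primes ≡ 1 (mod 4). Each prime p ≡ 1 (mod 4) is itself a sum of two squares; find a² by testing p − a² for a perfect square:
  101: 101 − 1² = 100 = 10² ⇒ 101 = 1² + 10².
  109: 109 − 1² = 108, 109 − 2² = 105, 109 − 3² = 100 = 10² ⇒ 109 = 3² + 10².
  Combine using the Brahmagupta–Fibonacci identity (a² + b²)(c² + d²) = (ac − bd)² + (ad + bc)² = (ac + bd)² + (ad − bc)²:
  101 · 109 = 11009: from (1² + 10²)(3² + 10²), take (1·3 − 10·10, 1·10 + 10·3) = (3 − 100, 10 + 30) = (-97, 40); dropping signs (only squares matter) gives (97, 40); check 97² + 40² = 9409 + 1600 = 11009 ✓.
Step 4: Order so x ≤ y and verify: 40² + 97² = 1600 + 9409 = 11009 = n. ✓

n = 11009 = 40² + 97² (one valid representation with x ≤ y).


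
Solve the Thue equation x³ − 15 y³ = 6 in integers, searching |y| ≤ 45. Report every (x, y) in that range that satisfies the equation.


The equation is x³ - 15y³ = 6. For fixed y, x³ = 15·y³ + 6, so a solution requires the RHS to be a perfect cube.
Strategy: iterate y from -45 to 45, compute RHS = 15·y³ + 6, and check whether it is a (positive or negative) perfect cube.
Check small values of y:
  y = 0: RHS = 6 is not a perfect cube.
  y = 1: RHS = 21 is not a perfect cube.
  y = -1: RHS = -9 is not a perfect cube.
  y = 2: RHS = 126 is not a perfect cube.
  y = -2: RHS = -114 is not a perfect cube.
  y = 3: RHS = 411 is not a perfect cube.
  y = -3: RHS = -399 is not a perfect cube.
Continuing the search up to |y| = 45 finds no solutions either.
No (x, y) in the scanned range satisfies the equation.

No integer solutions with |y| ≤ 45.


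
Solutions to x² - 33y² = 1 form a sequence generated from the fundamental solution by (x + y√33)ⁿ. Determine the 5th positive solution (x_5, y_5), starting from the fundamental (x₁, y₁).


Step 1: Find the fundamental solution (x₁, y₁) of x² - 33y² = 1.
  Expand √33 as a continued fraction. a₀ = ⌊√33⌋ = 5; iterate m_{k+1} = d_k·a_k − m_k, d_{k+1} = (33 − m_{k+1}²)/d_k, a_{k+1} = ⌊(a₀ + m_{k+1})/d_{k+1}⌋ (starting m₀ = 0, d₀ = 1), with convergents p_k = a_k·p_{k-1} + p_{k-2}, q_k = a_k·q_{k-1} + q_{k-2} (p₋₁ = 1, q₋₁ = 0):
  k = 0: a₀ = 5; p₀/q₀ = 5/1; p₀² − 33·q₀² = 25 − 33 = -8.
  k = 1: m = 5, d = 8, a = ⌊(5 + 5)/8⌋ = 1; p/q = (1·5 + 1)/(1·1 + 0) = 6/1; p² − 33·q² = 36 − 33 = 3.
  k = 2: m = 3, d = 3, a = ⌊(5 + 3)/3⌋ = 2; p/q = (2·6 + 5)/(2·1 + 1) = 17/3; p² − 33·q² = 289 − 297 = -8.
  k = 3: m = 3, d = 8, a = ⌊(5 + 3)/8⌋ = 1; p/q = (1·17 + 6)/(1·3 + 1) = 23/4; p² − 33·q² = 529 − 528 = 1.
  The first convergent with p² − 33·q² = 1 gives the fundamental solution (x₁, y₁) = (23, 4).
Step 2: Apply the recurrence (x_{n+1}, y_{n+1}) = (x₁x_n + 33y₁y_n, x₁y_n + y₁x_n) repeatedly.
  From (x_1, y_1) = (23, 4): x_2 = 23·23 + 33·4·4 = 1057; y_2 = 23·4 + 4·23 = 184.
  From (x_2, y_2) = (1057, 184): x_3 = 23·1057 + 33·4·184 = 48599; y_3 = 23·184 + 4·1057 = 8460.
  From (x_3, y_3) = (48599, 8460): x_4 = 23·48599 + 33·4·8460 = 2234497; y_4 = 23·8460 + 4·48599 = 388976.
  From (x_4, y_4) = (2234497, 388976): x_5 = 23·2234497 + 33·4·388976 = 102738263; y_5 = 23·388976 + 4·2234497 = 17884436.
Step 3: Verify x_5² - 33·y_5² = 10555150684257169 - 10555150684257168 = 1 (should be 1). ✓

(x_1, y_1) = (23, 4); (x_5, y_5) = (102738263, 17884436).


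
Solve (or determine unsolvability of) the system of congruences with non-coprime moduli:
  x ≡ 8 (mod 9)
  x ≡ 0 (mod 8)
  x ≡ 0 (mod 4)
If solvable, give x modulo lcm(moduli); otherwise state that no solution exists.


Moduli 9, 8, 4 are not pairwise coprime, so CRT works modulo lcm(m_i) when all pairwise compatibility conditions hold.
Pairwise compatibility: gcd(m_i, m_j) must divide a_i - a_j for every pair.
Merge one congruence at a time:
  Start: x ≡ 8 (mod 9).
  Combine with x ≡ 0 (mod 8): gcd(9, 8) = 1; 0 - 8 = -8, which IS divisible by 1, so compatible.
    Write x = 8 + 9·t and substitute into x ≡ 0 (mod 8): 9·t ≡ 0 − 8 = -8 (mod 8).
    Reduce coefficients mod 8: 1·t ≡ 0 (mod 8).
    So t ≡ 0 (mod 8).
    Then x = 8 + 9·0 = 8, valid modulo lcm(9, 8) = 72: x ≡ 8 (mod 72).
  Combine with x ≡ 0 (mod 4): gcd(72, 4) = 4; 0 - 8 = -8, which IS divisible by 4, so compatible.
    Write x = 8 + 72·t and substitute into x ≡ 0 (mod 4): 72·t ≡ 0 − 8 = -8 (mod 4).
    Divide the congruence (and modulus) by g = 4: 18·t ≡ -2 (mod 1).
    Modulo 1 every t works; take t = 0.
    Then x = 8 + 72·0 = 8, valid modulo lcm(72, 4) = 72: x ≡ 8 (mod 72).
Verify: 8 mod 9 = 8, 8 mod 8 = 0, 8 mod 4 = 0.

x ≡ 8 (mod 72).


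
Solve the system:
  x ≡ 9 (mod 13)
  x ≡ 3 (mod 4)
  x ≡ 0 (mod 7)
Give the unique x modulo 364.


Moduli 13, 4, 7 are pairwise coprime; by CRT there is a unique solution modulo M = 13 · 4 · 7 = 364.
Solve pairwise, accumulating the modulus:
  Start with x ≡ 9 (mod 13).
  Combine with x ≡ 3 (mod 4): since gcd(13, 4) = 1, we get a unique residue mod 52.
    Write x = 9 + 13·t and substitute into x ≡ 3 (mod 4): 13·t ≡ 3 − 9 = -6 (mod 4).
    Reduce coefficients mod 4: 1·t ≡ 2 (mod 4).
    So t ≡ 2 (mod 4).
    Then x = 9 + 13·2 = 35, valid modulo lcm(13, 4) = 52: x ≡ 35 (mod 52).
  Combine with x ≡ 0 (mod 7): since gcd(52, 7) = 1, we get a unique residue mod 364.
    Write x = 35 + 52·t and substitute into x ≡ 0 (mod 7): 52·t ≡ 0 − 35 = -35 (mod 7).
    Reduce coefficients mod 7: 3·t ≡ 0 (mod 7).
    The inverse of 3 mod 7 is 5 (since 3·5 = 15 = 2·7 + 1), so t ≡ 5·0 = 0 ≡ 0 (mod 7).
    Then x = 35 + 52·0 = 35, valid modulo lcm(52, 7) = 364: x ≡ 35 (mod 364).
Verify: 35 mod 13 = 9 ✓, 35 mod 4 = 3 ✓, 35 mod 7 = 0 ✓.

x ≡ 35 (mod 364).


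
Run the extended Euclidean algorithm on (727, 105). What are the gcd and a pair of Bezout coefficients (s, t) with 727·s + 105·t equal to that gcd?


Euclidean algorithm on (727, 105) — divide until remainder is 0:
  727 = 6 · 105 + 97
  105 = 1 · 97 + 8
  97 = 12 · 8 + 1
  8 = 8 · 1 + 0
gcd(727, 105) = 1.
Track Bezout coefficients alongside the remainders: start with r₀ = 727 = a·1 + b·0 (s = 1, t = 0) and r₁ = 105 = a·0 + b·1 (s = 0, t = 1); each new remainder r_{k+1} = r_{k-1} − q_k·r_k inherits s_{k+1} = s_{k-1} − q_k·s_k, t_{k+1} = t_{k-1} − q_k·t_k, so r_k = a·s_k + b·t_k at every step:
  q = 6: r = 97, s = 1 − 6·0 = 1, t = 0 − 6·1 = -6  (check: 727·1 + 105·(-6) = 97)
  q = 1: r = 8, s = 0 − 1·1 = -1, t = 1 − 1·(-6) = 7  (check: 727·(-1) + 105·7 = 8)
  q = 12: r = 1, s = 1 − 12·(-1) = 13, t = -6 − 12·7 = -90  (check: 727·13 + 105·(-90) = 1)
The row with r = 1 (the gcd) gives the Bezout coefficients s = 13, t = -90.
Result: 727 · (13) + 105 · (-90) = 1.

gcd(727, 105) = 1; s = 13, t = -90 (check: 727·13 + 105·(-90) = 1).


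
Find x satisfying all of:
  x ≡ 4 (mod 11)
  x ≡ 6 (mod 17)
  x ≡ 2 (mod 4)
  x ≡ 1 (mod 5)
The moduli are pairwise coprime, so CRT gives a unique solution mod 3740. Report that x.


Product of moduli M = 11 · 17 · 4 · 5 = 3740.
Merge one congruence at a time:
  Start: x ≡ 4 (mod 11).
  Combine with x ≡ 6 (mod 17); new modulus lcm = 187.
    Write x = 4 + 11·t and substitute into x ≡ 6 (mod 17): 11·t ≡ 6 − 4 = 2 (mod 17).
    The inverse of 11 mod 17 is 14 (since 11·14 = 154 = 9·17 + 1), so t ≡ 14·2 = 28 ≡ 11 (mod 17).
    Then x = 4 + 11·11 = 125, valid modulo lcm(11, 17) = 187: x ≡ 125 (mod 187).
  Combine with x ≡ 2 (mod 4); new modulus lcm = 748.
    Write x = 125 + 187·t and substitute into x ≡ 2 (mod 4): 187·t ≡ 2 − 125 = -123 (mod 4).
    Reduce coefficients mod 4: 3·t ≡ 1 (mod 4).
    The inverse of 3 mod 4 is 3 (since 3·3 = 9 = 2·4 + 1), so t ≡ 3·1 = 3 ≡ 3 (mod 4).
    Then x = 125 + 187·3 = 686, valid modulo lcm(187, 4) = 748: x ≡ 686 (mod 748).
  Combine with x ≡ 1 (mod 5); new modulus lcm = 3740.
    Write x = 686 + 748·t and substitute into x ≡ 1 (mod 5): 748·t ≡ 1 − 686 = -685 (mod 5).
    Reduce coefficients mod 5: 3·t ≡ 0 (mod 5).
    The inverse of 3 mod 5 is 2 (since 3·2 = 6 = 1·5 + 1), so t ≡ 2·0 = 0 ≡ 0 (mod 5).
    Then x = 686 + 748·0 = 686, valid modulo lcm(748, 5) = 3740: x ≡ 686 (mod 3740).
Verify against each original: 686 mod 11 = 4, 686 mod 17 = 6, 686 mod 4 = 2, 686 mod 5 = 1.

x ≡ 686 (mod 3740).


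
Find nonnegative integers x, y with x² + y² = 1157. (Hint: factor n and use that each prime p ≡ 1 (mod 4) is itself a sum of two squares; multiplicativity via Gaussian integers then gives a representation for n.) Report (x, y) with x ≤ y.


Step 1: Factor n = 1157 = 13 · 89.
Step 2: Check the mod-4 condition on each prime factor: 13 ≡ 1 (mod 4), exponent 1; 89 ≡ 1 (mod 4), exponent 1.
All primes ≡ 3 (mod 4) appear to even exponent (or don't appear), so by the two-squares theorem n IS expressible as a sum of two squares.
Step 3: Build a representation. Here n = 13 · 89 is a product of primes ≡ 1 (mod 4). Each prime p ≡ 1 (mod 4) is itself a sum of two squares; find a² by testing p − a² for a perfect square:
  13: 13 − 1² = 12, 13 − 2² = 9 = 3² ⇒ 13 = 2² + 3².
  89: 89 − 1² = 88, 89 − 2² = 85, 89 − 3² = 80, 89 − 4² = 73, 89 − 5² = 64 = 8² ⇒ 89 = 5² + 8².
  Combine using the Brahmagupta–Fibonacci identity (a² + b²)(c² + d²) = (ac − bd)² + (ad + bc)² = (ac + bd)² + (ad − bc)²:
  13 · 89 = 1157: from (2² + 3²)(5² + 8²), take (2·5 − 3·8, 2·8 + 3·5) = (10 − 24, 16 + 15) = (-14, 31); dropping signs (only squares matter) gives (14, 31); check 14² + 31² = 196 + 961 = 1157 ✓.
Step 4: Order so x ≤ y and verify: 14² + 31² = 196 + 961 = 1157 = n. ✓

n = 1157 = 14² + 31² (one valid representation with x ≤ y).


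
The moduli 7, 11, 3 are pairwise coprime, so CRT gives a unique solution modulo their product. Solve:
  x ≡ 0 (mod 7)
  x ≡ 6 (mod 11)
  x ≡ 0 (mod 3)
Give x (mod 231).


Moduli 7, 11, 3 are pairwise coprime; by CRT there is a unique solution modulo M = 7 · 11 · 3 = 231.
Solve pairwise, accumulating the modulus:
  Start with x ≡ 0 (mod 7).
  Combine with x ≡ 6 (mod 11): since gcd(7, 11) = 1, we get a unique residue mod 77.
    Write x = 0 + 7·t and substitute into x ≡ 6 (mod 11): 7·t ≡ 6 − 0 = 6 (mod 11).
    The inverse of 7 mod 11 is 8 (since 7·8 = 56 = 5·11 + 1), so t ≡ 8·6 = 48 ≡ 4 (mod 11).
    Then x = 0 + 7·4 = 28, valid modulo lcm(7, 11) = 77: x ≡ 28 (mod 77).
  Combine with x ≡ 0 (mod 3): since gcd(77, 3) = 1, we get a unique residue mod 231.
    Write x = 28 + 77·t and substitute into x ≡ 0 (mod 3): 77·t ≡ 0 − 28 = -28 (mod 3).
    Reduce coefficients mod 3: 2·t ≡ 2 (mod 3).
    The inverse of 2 mod 3 is 2 (since 2·2 = 4 = 1·3 + 1), so t ≡ 2·2 = 4 ≡ 1 (mod 3).
    Then x = 28 + 77·1 = 105, valid modulo lcm(77, 3) = 231: x ≡ 105 (mod 231).
Verify: 105 mod 7 = 0 ✓, 105 mod 11 = 6 ✓, 105 mod 3 = 0 ✓.

x ≡ 105 (mod 231).


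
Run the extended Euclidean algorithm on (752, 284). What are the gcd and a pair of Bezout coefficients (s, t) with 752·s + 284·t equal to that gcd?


Euclidean algorithm on (752, 284) — divide until remainder is 0:
  752 = 2 · 284 + 184
  284 = 1 · 184 + 100
  184 = 1 · 100 + 84
  100 = 1 · 84 + 16
  84 = 5 · 16 + 4
  16 = 4 · 4 + 0
gcd(752, 284) = 4.
Track Bezout coefficients alongside the remainders: start with r₀ = 752 = a·1 + b·0 (s = 1, t = 0) and r₁ = 284 = a·0 + b·1 (s = 0, t = 1); each new remainder r_{k+1} = r_{k-1} − q_k·r_k inherits s_{k+1} = s_{k-1} − q_k·s_k, t_{k+1} = t_{k-1} − q_k·t_k, so r_k = a·s_k + b·t_k at every step:
  q = 2: r = 184, s = 1 − 2·0 = 1, t = 0 − 2·1 = -2  (check: 752·1 + 284·(-2) = 184)
  q = 1: r = 100, s = 0 − 1·1 = -1, t = 1 − 1·(-2) = 3  (check: 752·(-1) + 284·3 = 100)
  q = 1: r = 84, s = 1 − 1·(-1) = 2, t = -2 − 1·3 = -5  (check: 752·2 + 284·(-5) = 84)
  q = 1: r = 16, s = -1 − 1·2 = -3, t = 3 − 1·(-5) = 8  (check: 752·(-3) + 284·8 = 16)
  q = 5: r = 4, s = 2 − 5·(-3) = 17, t = -5 − 5·8 = -45  (check: 752·17 + 284·(-45) = 4)
The row with r = 4 (the gcd) gives the Bezout coefficients s = 17, t = -45.
Result: 752 · (17) + 284 · (-45) = 4.

gcd(752, 284) = 4; s = 17, t = -45 (check: 752·17 + 284·(-45) = 4).


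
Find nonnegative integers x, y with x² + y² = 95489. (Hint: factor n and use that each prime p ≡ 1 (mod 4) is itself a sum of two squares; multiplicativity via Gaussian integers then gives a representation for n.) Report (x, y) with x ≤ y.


Step 1: Factor n = 95489 = 17 · 41 · 137.
Step 2: Check the mod-4 condition on each prime factor: 17 ≡ 1 (mod 4), exponent 1; 41 ≡ 1 (mod 4), exponent 1; 137 ≡ 1 (mod 4), exponent 1.
All primes ≡ 3 (mod 4) appear to even exponent (or don't appear), so by the two-squares theorem n IS expressible as a sum of two squares.
Step 3: Build a representation. Here n = 17 · 41 · 137 is a product of primes ≡ 1 (mod 4). Each prime p ≡ 1 (mod 4) is itself a sum of two squares; find a² by testing p − a² for a perfect square:
  17: 17 − 1² = 16 = 4² ⇒ 17 = 1² + 4².
  41: 41 − 1² = 40, 41 − 2² = 37, 41 − 3² = 32, 41 − 4² = 25 = 5² ⇒ 41 = 4² + 5².
  137: 137 − 1² = 136, 137 − 2² = 133, 137 − 3² = 128, 137 − 4² = 121 = 11² ⇒ 137 = 4² + 11².
  Combine using the Brahmagupta–Fibonacci identity (a² + b²)(c² + d²) = (ac − bd)² + (ad + bc)² = (ac + bd)² + (ad − bc)²:
  17 · 41 = 697: from (1² + 4²)(4² + 5²), take (1·4 − 4·5, 1·5 + 4·4) = (4 − 20, 5 + 16) = (-16, 21); dropping signs (only squares matter) gives (16, 21); check 16² + 21² = 256 + 441 = 697 ✓.
  697 · 137 = 95489: from (16² + 21²)(4² + 11²), take (16·4 − 21·11, 16·11 + 21·4) = (64 − 231, 176 + 84) = (-167, 260); dropping signs (only squares matter) gives (167, 260); check 167² + 260² = 27889 + 67600 = 95489 ✓.
Step 4: Order so x ≤ y and verify: 167² + 260² = 27889 + 67600 = 95489 = n. ✓

n = 95489 = 167² + 260² (one valid representation with x ≤ y).


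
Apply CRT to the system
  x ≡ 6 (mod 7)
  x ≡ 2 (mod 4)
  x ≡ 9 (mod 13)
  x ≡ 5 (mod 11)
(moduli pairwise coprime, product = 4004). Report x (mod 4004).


Product of moduli M = 7 · 4 · 13 · 11 = 4004.
Merge one congruence at a time:
  Start: x ≡ 6 (mod 7).
  Combine with x ≡ 2 (mod 4); new modulus lcm = 28.
    Write x = 6 + 7·t and substitute into x ≡ 2 (mod 4): 7·t ≡ 2 − 6 = -4 (mod 4).
    Reduce coefficients mod 4: 3·t ≡ 0 (mod 4).
    The inverse of 3 mod 4 is 3 (since 3·3 = 9 = 2·4 + 1), so t ≡ 3·0 = 0 ≡ 0 (mod 4).
    Then x = 6 + 7·0 = 6, valid modulo lcm(7, 4) = 28: x ≡ 6 (mod 28).
  Combine with x ≡ 9 (mod 13); new modulus lcm = 364.
    Write x = 6 + 28·t and substitute into x ≡ 9 (mod 13): 28·t ≡ 9 − 6 = 3 (mod 13).
    Reduce coefficients mod 13: 2·t ≡ 3 (mod 13).
    The inverse of 2 mod 13 is 7 (since 2·7 = 14 = 1·13 + 1), so t ≡ 7·3 = 21 ≡ 8 (mod 13).
    Then x = 6 + 28·8 = 230, valid modulo lcm(28, 13) = 364: x ≡ 230 (mod 364).
  Combine with x ≡ 5 (mod 11); new modulus lcm = 4004.
    Write x = 230 + 364·t and substitute into x ≡ 5 (mod 11): 364·t ≡ 5 − 230 = -225 (mod 11).
    Reduce coefficients mod 11: 1·t ≡ 6 (mod 11).
    So t ≡ 6 (mod 11).
    Then x = 230 + 364·6 = 2414, valid modulo lcm(364, 11) = 4004: x ≡ 2414 (mod 4004).
Verify against each original: 2414 mod 7 = 6, 2414 mod 4 = 2, 2414 mod 13 = 9, 2414 mod 11 = 5.

x ≡ 2414 (mod 4004).


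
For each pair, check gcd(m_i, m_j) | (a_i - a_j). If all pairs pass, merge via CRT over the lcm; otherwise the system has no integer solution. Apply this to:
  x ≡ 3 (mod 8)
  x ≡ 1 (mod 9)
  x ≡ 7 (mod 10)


Moduli 8, 9, 10 are not pairwise coprime, so CRT works modulo lcm(m_i) when all pairwise compatibility conditions hold.
Pairwise compatibility: gcd(m_i, m_j) must divide a_i - a_j for every pair.
Merge one congruence at a time:
  Start: x ≡ 3 (mod 8).
  Combine with x ≡ 1 (mod 9): gcd(8, 9) = 1; 1 - 3 = -2, which IS divisible by 1, so compatible.
    Write x = 3 + 8·t and substitute into x ≡ 1 (mod 9): 8·t ≡ 1 − 3 = -2 (mod 9).
    Reduce coefficients mod 9: 8·t ≡ 7 (mod 9).
    The inverse of 8 mod 9 is 8 (since 8·8 = 64 = 7·9 + 1), so t ≡ 8·7 = 56 ≡ 2 (mod 9).
    Then x = 3 + 8·2 = 19, valid modulo lcm(8, 9) = 72: x ≡ 19 (mod 72).
  Combine with x ≡ 7 (mod 10): gcd(72, 10) = 2; 7 - 19 = -12, which IS divisible by 2, so compatible.
    Write x = 19 + 72·t and substitute into x ≡ 7 (mod 10): 72·t ≡ 7 − 19 = -12 (mod 10).
    Divide the congruence (and modulus) by g = 2: 36·t ≡ -6 (mod 5).
    Reduce coefficients mod 5: 1·t ≡ 4 (mod 5).
    So t ≡ 4 (mod 5).
    Then x = 19 + 72·4 = 307, valid modulo lcm(72, 10) = 360: x ≡ 307 (mod 360).
Verify: 307 mod 8 = 3, 307 mod 9 = 1, 307 mod 10 = 7.

x ≡ 307 (mod 360).


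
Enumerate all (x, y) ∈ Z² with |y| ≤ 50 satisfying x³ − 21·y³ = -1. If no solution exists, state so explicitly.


The equation is x³ - 21y³ = -1. For fixed y, x³ = 21·y³ − 1, so a solution requires the RHS to be a perfect cube.
Strategy: iterate y from -50 to 50, compute RHS = 21·y³ − 1, and check whether it is a (positive or negative) perfect cube.
Check small values of y:
  y = 0: RHS = -1 = (-1)³ ⇒ x = -1 works.
  y = 1: RHS = 20 is not a perfect cube.
  y = -1: RHS = -22 is not a perfect cube.
  y = 2: RHS = 167 is not a perfect cube.
  y = -2: RHS = -169 is not a perfect cube.
  y = 3: RHS = 566 is not a perfect cube.
  y = -3: RHS = -568 is not a perfect cube.
Continuing the search up to |y| = 50 finds no further solutions beyond those listed.
Collected solutions: (-1, 0).

Solutions (with |y| ≤ 50): (-1, 0).


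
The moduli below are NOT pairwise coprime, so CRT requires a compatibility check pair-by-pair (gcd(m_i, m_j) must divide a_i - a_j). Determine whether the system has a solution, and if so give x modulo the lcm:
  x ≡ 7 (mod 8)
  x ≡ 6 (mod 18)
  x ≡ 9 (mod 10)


Moduli 8, 18, 10 are not pairwise coprime, so CRT works modulo lcm(m_i) when all pairwise compatibility conditions hold.
Pairwise compatibility: gcd(m_i, m_j) must divide a_i - a_j for every pair.
Merge one congruence at a time:
  Start: x ≡ 7 (mod 8).
  Combine with x ≡ 6 (mod 18): gcd(8, 18) = 2, and 6 - 7 = -1 is NOT divisible by 2.
    ⇒ system is inconsistent (no integer solution).

No solution (the system is inconsistent).


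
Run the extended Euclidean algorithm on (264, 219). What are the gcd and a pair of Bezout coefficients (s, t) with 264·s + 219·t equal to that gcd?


Euclidean algorithm on (264, 219) — divide until remainder is 0:
  264 = 1 · 219 + 45
  219 = 4 · 45 + 39
  45 = 1 · 39 + 6
  39 = 6 · 6 + 3
  6 = 2 · 3 + 0
gcd(264, 219) = 3.
Track Bezout coefficients alongside the remainders: start with r₀ = 264 = a·1 + b·0 (s = 1, t = 0) and r₁ = 219 = a·0 + b·1 (s = 0, t = 1); each new remainder r_{k+1} = r_{k-1} − q_k·r_k inherits s_{k+1} = s_{k-1} − q_k·s_k, t_{k+1} = t_{k-1} − q_k·t_k, so r_k = a·s_k + b·t_k at every step:
  q = 1: r = 45, s = 1 − 1·0 = 1, t = 0 − 1·1 = -1  (check: 264·1 + 219·(-1) = 45)
  q = 4: r = 39, s = 0 − 4·1 = -4, t = 1 − 4·(-1) = 5  (check: 264·(-4) + 219·5 = 39)
  q = 1: r = 6, s = 1 − 1·(-4) = 5, t = -1 − 1·5 = -6  (check: 264·5 + 219·(-6) = 6)
  q = 6: r = 3, s = -4 − 6·5 = -34, t = 5 − 6·(-6) = 41  (check: 264·(-34) + 219·41 = 3)
The row with r = 3 (the gcd) gives the Bezout coefficients s = -34, t = 41.
Result: 264 · (-34) + 219 · (41) = 3.

gcd(264, 219) = 3; s = -34, t = 41 (check: 264·(-34) + 219·41 = 3).


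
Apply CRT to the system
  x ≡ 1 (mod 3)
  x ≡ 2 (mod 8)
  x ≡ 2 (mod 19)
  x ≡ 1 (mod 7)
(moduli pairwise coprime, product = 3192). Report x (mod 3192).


Product of moduli M = 3 · 8 · 19 · 7 = 3192.
Merge one congruence at a time:
  Start: x ≡ 1 (mod 3).
  Combine with x ≡ 2 (mod 8); new modulus lcm = 24.
    Write x = 1 + 3·t and substitute into x ≡ 2 (mod 8): 3·t ≡ 2 − 1 = 1 (mod 8).
    The inverse of 3 mod 8 is 3 (since 3·3 = 9 = 1·8 + 1), so t ≡ 3·1 = 3 ≡ 3 (mod 8).
    Then x = 1 + 3·3 = 10, valid modulo lcm(3, 8) = 24: x ≡ 10 (mod 24).
  Combine with x ≡ 2 (mod 19); new modulus lcm = 456.
    Write x = 10 + 24·t and substitute into x ≡ 2 (mod 19): 24·t ≡ 2 − 10 = -8 (mod 19).
    Reduce coefficients mod 19: 5·t ≡ 11 (mod 19).
    The inverse of 5 mod 19 is 4 (since 5·4 = 20 = 1·19 + 1), so t ≡ 4·11 = 44 ≡ 6 (mod 19).
    Then x = 10 + 24·6 = 154, valid modulo lcm(24, 19) = 456: x ≡ 154 (mod 456).
  Combine with x ≡ 1 (mod 7); new modulus lcm = 3192.
    Write x = 154 + 456·t and substitute into x ≡ 1 (mod 7): 456·t ≡ 1 − 154 = -153 (mod 7).
    Reduce coefficients mod 7: 1·t ≡ 1 (mod 7).
    So t ≡ 1 (mod 7).
    Then x = 154 + 456·1 = 610, valid modulo lcm(456, 7) = 3192: x ≡ 610 (mod 3192).
Verify against each original: 610 mod 3 = 1, 610 mod 8 = 2, 610 mod 19 = 2, 610 mod 7 = 1.

x ≡ 610 (mod 3192).


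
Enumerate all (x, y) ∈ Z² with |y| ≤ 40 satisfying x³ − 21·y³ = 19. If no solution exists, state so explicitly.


The equation is x³ - 21y³ = 19. For fixed y, x³ = 21·y³ + 19, so a solution requires the RHS to be a perfect cube.
Strategy: iterate y from -40 to 40, compute RHS = 21·y³ + 19, and check whether it is a (positive or negative) perfect cube.
Check small values of y:
  y = 0: RHS = 19 is not a perfect cube.
  y = 1: RHS = 40 is not a perfect cube.
  y = -1: RHS = -2 is not a perfect cube.
  y = 2: RHS = 187 is not a perfect cube.
  y = -2: RHS = -149 is not a perfect cube.
  y = 3: RHS = 586 is not a perfect cube.
  y = -3: RHS = -548 is not a perfect cube.
Continuing the search up to |y| = 40 finds no solutions either.
No (x, y) in the scanned range satisfies the equation.

No integer solutions with |y| ≤ 40.


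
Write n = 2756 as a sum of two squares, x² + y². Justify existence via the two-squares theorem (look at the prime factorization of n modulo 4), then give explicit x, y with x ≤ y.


Step 1: Factor n = 2756 = 2^2 · 13 · 53.
Step 2: Check the mod-4 condition on each prime factor: 2 = 2 (special); 13 ≡ 1 (mod 4), exponent 1; 53 ≡ 1 (mod 4), exponent 1.
All primes ≡ 3 (mod 4) appear to even exponent (or don't appear), so by the two-squares theorem n IS expressible as a sum of two squares.
Step 3: Build a representation. Group n = k² · m with k = 2 and m = 13 · 53 = 689 (a product of primes ≡ 1 (mod 4)); a representation of m scales to one of n via (k·x)² + (k·y)² = k²(x² + y²). Each prime p ≡ 1 (mod 4) is itself a sum of two squares; find a² by testing p − a² for a perfect square:
  13: 13 − 1² = 12, 13 − 2² = 9 = 3² ⇒ 13 = 2² + 3².
  53: 53 − 1² = 52, 53 − 2² = 49 = 7² ⇒ 53 = 2² + 7².
  Combine using the Brahmagupta–Fibonacci identity (a² + b²)(c² + d²) = (ac − bd)² + (ad + bc)² = (ac + bd)² + (ad − bc)²:
  13 · 53 = 689: from (2² + 3²)(2² + 7²), take (2·2 − 3·7, 2·7 + 3·2) = (4 − 21, 14 + 6) = (-17, 20); dropping signs (only squares matter) gives (17, 20); check 17² + 20² = 289 + 400 = 689 ✓.
  Scale by k = 2: (2·17, 2·20) = (34, 40).
Step 4: Order so x ≤ y and verify: 34² + 40² = 1156 + 1600 = 2756 = n. ✓

n = 2756 = 34² + 40² (one valid representation with x ≤ y).
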